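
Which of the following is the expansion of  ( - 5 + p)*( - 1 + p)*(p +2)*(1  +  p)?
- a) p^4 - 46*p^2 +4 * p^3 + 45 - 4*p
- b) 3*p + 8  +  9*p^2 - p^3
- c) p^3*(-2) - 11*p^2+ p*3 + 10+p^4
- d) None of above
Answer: d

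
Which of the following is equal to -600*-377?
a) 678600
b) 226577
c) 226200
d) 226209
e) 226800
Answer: c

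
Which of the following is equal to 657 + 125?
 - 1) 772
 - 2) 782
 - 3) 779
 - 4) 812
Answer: 2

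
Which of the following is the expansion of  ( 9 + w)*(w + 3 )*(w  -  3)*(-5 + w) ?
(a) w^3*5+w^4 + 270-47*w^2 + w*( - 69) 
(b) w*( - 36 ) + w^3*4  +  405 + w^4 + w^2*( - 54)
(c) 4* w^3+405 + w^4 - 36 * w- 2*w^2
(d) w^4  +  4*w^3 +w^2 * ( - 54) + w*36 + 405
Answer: b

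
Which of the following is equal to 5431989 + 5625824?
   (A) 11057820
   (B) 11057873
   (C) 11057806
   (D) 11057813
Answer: D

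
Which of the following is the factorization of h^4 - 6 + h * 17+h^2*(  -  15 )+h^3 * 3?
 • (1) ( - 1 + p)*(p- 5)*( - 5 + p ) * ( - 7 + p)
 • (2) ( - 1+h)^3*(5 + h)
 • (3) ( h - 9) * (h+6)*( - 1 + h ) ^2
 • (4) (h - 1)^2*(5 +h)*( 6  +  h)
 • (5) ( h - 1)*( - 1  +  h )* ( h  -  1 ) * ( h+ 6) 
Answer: 5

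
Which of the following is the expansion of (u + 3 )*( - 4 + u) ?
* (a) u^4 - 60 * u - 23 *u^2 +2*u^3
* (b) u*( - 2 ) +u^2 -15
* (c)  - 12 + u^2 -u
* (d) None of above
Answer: c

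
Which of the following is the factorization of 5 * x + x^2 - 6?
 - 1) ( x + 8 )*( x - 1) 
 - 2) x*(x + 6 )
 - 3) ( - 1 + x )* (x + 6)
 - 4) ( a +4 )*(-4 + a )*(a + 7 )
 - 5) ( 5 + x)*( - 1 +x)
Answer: 3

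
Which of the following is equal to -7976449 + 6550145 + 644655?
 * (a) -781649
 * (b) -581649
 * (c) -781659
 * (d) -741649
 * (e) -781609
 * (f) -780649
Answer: a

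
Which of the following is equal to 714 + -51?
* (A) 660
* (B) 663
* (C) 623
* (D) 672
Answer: B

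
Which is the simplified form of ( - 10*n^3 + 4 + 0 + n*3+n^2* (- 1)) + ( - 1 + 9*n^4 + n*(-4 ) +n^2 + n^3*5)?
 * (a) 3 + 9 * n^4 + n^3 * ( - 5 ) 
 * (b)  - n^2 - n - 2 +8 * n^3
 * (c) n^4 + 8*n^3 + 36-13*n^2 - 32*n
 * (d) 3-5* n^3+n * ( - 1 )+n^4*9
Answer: d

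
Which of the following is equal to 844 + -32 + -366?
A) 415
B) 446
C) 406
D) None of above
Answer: B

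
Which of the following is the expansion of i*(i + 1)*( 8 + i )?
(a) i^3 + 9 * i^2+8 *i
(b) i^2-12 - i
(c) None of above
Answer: a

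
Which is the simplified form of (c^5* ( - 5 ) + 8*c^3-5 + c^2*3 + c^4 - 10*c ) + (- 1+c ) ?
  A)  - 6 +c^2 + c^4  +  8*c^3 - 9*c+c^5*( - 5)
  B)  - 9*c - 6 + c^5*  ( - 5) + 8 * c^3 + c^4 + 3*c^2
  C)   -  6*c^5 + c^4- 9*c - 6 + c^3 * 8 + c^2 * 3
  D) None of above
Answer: B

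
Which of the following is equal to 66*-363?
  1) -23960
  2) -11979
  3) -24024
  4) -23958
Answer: 4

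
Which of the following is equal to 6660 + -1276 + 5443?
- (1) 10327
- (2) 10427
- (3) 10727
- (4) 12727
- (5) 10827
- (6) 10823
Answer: 5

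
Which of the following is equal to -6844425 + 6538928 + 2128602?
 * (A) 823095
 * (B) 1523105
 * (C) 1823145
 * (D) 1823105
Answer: D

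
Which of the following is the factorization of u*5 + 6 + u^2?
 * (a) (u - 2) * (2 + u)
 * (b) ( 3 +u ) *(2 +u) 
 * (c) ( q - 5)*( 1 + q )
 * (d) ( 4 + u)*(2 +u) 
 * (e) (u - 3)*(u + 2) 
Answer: b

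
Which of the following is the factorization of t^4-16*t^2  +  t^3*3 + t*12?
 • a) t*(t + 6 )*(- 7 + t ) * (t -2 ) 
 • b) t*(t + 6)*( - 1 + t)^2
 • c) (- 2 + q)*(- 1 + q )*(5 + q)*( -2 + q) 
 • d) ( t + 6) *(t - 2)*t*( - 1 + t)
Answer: d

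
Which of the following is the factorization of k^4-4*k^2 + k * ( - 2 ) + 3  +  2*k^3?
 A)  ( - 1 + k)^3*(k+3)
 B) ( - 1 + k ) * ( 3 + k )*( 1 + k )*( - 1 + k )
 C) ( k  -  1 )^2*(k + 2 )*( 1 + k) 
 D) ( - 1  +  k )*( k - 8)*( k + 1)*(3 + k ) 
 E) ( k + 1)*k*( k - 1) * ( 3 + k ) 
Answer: B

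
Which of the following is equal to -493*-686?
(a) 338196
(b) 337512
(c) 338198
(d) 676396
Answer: c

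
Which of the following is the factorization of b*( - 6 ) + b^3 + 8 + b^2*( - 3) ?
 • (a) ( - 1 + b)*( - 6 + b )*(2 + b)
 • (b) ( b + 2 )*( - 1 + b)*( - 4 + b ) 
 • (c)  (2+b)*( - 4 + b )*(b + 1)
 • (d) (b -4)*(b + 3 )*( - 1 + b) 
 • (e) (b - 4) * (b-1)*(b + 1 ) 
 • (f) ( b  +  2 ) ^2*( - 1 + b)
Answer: b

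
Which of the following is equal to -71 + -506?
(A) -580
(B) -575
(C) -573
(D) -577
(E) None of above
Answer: D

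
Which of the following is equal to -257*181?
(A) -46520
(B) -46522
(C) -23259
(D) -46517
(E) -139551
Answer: D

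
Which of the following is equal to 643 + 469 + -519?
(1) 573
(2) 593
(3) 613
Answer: 2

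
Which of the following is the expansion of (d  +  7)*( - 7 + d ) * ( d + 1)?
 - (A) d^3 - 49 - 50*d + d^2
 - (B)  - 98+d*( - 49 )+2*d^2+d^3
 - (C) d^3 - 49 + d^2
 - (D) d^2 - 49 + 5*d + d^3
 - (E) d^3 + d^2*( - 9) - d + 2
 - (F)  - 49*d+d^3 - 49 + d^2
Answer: F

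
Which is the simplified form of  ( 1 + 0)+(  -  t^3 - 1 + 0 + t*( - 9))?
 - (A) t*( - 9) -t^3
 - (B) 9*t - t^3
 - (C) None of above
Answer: A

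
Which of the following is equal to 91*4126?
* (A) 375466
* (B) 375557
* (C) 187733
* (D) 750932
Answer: A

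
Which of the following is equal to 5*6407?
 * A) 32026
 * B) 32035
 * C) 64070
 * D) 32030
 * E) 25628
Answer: B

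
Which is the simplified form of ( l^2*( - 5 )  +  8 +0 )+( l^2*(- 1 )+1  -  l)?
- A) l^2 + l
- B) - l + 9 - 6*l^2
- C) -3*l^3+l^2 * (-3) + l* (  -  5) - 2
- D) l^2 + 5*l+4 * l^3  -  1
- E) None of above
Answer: B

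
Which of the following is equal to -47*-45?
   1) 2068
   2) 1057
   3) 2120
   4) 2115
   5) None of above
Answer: 4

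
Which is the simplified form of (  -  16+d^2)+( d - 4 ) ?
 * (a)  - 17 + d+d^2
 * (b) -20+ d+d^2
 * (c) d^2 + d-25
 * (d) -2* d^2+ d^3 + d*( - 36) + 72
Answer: b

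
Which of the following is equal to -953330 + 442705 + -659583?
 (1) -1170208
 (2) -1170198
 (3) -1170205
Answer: 1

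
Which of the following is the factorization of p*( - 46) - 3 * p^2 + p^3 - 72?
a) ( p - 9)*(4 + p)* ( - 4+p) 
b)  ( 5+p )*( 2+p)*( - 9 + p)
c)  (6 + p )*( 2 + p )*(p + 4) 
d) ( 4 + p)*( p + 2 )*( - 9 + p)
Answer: d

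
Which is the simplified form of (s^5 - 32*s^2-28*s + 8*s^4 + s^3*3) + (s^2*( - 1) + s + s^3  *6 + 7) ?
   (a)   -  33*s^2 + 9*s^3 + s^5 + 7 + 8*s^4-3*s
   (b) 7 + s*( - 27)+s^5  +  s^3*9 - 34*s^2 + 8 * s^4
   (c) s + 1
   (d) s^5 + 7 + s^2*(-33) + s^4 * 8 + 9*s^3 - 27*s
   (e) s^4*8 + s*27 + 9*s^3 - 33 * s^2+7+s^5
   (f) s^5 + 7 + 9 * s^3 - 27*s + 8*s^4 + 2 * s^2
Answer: d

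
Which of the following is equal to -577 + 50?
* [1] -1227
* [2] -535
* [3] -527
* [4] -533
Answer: 3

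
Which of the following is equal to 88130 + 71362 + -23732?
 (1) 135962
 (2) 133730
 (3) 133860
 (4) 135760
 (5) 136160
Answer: 4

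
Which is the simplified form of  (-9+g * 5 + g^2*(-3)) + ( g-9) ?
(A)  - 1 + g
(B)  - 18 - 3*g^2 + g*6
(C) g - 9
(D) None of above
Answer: B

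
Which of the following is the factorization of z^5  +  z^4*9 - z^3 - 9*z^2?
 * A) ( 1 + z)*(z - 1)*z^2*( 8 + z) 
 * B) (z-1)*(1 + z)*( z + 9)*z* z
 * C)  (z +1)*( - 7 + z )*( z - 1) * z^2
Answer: B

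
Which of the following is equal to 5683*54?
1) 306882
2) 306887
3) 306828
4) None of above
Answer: 1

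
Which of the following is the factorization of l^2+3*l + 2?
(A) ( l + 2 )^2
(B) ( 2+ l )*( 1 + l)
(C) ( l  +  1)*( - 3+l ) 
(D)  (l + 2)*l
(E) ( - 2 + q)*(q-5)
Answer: B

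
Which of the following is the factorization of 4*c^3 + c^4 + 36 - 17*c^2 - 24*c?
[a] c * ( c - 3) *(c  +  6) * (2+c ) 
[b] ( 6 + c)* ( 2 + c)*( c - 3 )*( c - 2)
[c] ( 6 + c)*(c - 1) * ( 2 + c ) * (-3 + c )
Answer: c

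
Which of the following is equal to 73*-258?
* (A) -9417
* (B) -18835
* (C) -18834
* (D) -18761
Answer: C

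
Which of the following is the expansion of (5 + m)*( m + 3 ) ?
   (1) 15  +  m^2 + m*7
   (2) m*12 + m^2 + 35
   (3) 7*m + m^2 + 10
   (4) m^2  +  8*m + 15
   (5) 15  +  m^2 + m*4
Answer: 4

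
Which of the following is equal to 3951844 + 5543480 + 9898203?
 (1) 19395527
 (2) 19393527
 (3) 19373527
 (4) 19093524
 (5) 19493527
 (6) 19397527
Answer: 2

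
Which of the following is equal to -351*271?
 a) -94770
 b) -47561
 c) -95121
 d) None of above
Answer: c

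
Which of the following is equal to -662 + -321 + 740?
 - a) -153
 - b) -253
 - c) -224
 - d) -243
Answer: d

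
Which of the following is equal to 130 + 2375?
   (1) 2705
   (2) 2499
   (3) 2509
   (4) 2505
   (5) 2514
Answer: 4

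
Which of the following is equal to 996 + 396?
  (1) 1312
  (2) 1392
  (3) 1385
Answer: 2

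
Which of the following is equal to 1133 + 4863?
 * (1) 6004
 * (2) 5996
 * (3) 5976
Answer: 2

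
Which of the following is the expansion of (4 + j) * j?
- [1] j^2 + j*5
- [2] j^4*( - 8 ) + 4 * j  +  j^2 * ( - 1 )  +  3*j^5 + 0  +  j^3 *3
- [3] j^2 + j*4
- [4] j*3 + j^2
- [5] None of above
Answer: 3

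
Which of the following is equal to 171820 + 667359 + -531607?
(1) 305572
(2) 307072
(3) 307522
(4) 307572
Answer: 4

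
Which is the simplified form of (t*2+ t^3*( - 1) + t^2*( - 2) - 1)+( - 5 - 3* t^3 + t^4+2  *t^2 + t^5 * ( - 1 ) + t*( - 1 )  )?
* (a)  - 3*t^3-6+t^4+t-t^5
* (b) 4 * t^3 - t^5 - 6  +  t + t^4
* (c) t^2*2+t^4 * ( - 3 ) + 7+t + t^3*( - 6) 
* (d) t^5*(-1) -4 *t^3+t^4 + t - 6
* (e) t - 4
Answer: d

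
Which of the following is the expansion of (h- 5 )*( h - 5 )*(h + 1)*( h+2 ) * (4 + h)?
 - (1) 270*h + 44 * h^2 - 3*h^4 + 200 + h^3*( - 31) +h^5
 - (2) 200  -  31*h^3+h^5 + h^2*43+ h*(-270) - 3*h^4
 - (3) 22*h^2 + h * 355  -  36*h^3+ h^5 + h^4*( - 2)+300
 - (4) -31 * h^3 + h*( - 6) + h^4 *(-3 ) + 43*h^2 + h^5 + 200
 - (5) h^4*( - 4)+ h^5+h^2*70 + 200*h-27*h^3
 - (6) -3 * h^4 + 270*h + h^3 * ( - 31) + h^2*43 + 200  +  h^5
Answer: 6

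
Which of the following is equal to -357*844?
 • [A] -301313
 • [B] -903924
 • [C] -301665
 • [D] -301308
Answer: D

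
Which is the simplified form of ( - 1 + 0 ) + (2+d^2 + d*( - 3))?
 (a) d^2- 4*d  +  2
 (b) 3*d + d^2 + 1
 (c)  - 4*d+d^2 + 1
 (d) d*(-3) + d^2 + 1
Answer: d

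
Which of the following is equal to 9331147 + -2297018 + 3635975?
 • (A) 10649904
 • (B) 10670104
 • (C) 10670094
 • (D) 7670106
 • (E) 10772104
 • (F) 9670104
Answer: B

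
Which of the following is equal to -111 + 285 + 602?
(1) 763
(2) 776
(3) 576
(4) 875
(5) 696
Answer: 2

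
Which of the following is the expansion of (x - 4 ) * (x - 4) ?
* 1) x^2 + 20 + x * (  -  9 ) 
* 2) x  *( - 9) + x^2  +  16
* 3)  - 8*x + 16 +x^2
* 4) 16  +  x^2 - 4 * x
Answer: 3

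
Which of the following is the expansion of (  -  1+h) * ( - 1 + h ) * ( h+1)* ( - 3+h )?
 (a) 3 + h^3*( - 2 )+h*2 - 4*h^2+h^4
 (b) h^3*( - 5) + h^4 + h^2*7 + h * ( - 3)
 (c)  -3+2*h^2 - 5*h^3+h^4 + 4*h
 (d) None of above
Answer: d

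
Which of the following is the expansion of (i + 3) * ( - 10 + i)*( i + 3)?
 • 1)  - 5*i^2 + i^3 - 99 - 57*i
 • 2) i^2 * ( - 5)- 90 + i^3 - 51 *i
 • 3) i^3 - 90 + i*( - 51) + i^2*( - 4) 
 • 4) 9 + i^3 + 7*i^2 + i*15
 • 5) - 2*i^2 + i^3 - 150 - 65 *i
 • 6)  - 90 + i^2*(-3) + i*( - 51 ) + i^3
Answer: 3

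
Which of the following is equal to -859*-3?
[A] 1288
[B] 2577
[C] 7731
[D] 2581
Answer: B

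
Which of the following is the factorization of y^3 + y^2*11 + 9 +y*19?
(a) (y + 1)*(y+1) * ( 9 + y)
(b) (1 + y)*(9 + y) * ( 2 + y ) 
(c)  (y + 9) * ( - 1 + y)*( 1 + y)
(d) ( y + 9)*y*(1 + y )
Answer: a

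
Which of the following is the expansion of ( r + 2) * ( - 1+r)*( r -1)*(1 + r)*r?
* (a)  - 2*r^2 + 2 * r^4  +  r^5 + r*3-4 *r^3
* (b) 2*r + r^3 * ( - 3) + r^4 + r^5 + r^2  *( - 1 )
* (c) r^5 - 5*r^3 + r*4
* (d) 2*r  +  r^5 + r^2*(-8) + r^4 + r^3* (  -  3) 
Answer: b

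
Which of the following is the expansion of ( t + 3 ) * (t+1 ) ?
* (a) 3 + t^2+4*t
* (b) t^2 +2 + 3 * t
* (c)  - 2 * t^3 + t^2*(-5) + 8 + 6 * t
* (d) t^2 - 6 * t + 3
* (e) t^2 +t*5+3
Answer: a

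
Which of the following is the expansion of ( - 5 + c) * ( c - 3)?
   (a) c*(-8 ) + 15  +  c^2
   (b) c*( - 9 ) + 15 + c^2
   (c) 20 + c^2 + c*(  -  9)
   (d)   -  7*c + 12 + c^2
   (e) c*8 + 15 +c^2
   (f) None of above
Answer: a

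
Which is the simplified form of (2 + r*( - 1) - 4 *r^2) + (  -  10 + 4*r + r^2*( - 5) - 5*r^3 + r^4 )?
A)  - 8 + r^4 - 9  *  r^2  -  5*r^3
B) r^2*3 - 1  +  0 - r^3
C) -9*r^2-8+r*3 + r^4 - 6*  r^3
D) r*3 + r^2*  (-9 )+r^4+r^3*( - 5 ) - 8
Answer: D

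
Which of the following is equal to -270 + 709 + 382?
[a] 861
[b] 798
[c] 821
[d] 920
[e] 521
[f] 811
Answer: c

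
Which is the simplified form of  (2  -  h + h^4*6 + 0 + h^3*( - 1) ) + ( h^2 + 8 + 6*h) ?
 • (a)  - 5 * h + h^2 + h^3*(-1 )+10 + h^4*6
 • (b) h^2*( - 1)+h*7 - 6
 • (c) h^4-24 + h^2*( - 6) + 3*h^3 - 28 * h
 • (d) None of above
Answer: d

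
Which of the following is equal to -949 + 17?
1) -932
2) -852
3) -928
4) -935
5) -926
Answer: 1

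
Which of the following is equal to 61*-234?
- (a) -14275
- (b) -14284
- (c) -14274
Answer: c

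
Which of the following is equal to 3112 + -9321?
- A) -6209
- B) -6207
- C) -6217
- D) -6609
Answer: A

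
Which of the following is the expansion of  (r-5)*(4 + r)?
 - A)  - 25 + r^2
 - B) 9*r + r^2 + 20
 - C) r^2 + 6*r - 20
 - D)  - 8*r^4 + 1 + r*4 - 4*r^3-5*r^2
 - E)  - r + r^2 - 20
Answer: E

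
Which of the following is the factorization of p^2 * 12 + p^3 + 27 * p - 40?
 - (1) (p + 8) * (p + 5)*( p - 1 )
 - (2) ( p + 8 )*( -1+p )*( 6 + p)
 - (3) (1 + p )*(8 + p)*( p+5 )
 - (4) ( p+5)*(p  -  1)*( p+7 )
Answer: 1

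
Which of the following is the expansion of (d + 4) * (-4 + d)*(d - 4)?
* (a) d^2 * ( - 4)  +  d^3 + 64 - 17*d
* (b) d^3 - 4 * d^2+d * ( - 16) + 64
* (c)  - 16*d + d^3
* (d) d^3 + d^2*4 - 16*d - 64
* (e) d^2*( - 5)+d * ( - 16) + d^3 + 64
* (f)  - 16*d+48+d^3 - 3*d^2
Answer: b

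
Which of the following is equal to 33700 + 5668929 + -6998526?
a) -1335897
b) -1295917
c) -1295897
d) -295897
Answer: c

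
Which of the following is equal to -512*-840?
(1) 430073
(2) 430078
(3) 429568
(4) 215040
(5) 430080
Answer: 5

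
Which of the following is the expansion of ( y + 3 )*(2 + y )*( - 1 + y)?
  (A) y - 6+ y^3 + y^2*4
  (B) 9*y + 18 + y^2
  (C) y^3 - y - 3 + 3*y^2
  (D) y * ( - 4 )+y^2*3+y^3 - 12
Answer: A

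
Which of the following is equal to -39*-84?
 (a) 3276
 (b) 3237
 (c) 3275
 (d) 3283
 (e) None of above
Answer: a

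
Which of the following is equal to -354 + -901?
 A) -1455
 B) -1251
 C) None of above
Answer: C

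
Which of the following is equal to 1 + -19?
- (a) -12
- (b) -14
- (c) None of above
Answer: c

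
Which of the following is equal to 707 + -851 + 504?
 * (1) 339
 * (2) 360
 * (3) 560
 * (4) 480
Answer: 2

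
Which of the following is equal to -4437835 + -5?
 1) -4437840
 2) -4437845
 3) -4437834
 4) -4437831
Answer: 1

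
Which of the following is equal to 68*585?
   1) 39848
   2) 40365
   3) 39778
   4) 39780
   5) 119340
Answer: 4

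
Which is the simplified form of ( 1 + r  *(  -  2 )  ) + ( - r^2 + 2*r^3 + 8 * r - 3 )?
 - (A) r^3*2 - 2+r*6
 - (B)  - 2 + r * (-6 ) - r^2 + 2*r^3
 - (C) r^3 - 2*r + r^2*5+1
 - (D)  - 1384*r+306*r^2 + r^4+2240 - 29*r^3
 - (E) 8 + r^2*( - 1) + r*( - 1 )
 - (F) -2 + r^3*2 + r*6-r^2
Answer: F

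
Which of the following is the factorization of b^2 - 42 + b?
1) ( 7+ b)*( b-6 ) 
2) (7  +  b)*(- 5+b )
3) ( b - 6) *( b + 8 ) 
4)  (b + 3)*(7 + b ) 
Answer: 1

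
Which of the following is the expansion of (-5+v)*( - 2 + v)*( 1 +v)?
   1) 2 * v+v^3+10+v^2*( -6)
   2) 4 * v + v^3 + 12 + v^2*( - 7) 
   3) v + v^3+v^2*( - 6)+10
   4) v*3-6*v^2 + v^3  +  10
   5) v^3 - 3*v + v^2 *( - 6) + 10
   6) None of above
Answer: 4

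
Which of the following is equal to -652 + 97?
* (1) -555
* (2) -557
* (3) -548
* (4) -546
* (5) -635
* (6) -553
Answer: 1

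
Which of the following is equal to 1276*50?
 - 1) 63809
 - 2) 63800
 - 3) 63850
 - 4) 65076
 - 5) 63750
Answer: 2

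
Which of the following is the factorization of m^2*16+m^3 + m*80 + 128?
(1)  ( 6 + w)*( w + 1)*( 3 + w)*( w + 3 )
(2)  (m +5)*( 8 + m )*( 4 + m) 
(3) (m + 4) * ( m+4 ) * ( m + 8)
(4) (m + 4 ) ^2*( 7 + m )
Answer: 3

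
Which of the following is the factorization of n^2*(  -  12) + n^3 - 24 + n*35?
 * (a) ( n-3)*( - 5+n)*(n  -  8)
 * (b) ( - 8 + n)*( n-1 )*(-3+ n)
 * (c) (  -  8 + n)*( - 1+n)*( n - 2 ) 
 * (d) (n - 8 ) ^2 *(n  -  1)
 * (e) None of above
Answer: b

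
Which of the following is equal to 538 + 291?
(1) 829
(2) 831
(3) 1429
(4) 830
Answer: 1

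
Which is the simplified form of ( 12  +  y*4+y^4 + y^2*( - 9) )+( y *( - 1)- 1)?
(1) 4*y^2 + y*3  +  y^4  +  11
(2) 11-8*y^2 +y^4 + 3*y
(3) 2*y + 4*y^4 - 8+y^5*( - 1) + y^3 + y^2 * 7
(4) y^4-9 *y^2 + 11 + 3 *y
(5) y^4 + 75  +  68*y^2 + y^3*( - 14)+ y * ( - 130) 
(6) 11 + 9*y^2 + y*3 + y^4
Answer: 4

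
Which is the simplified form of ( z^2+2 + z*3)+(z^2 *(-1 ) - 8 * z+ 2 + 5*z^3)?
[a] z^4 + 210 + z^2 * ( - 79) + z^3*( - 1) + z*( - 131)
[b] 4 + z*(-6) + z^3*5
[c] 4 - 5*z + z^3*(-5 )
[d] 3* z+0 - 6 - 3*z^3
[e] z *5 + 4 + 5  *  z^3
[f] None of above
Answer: f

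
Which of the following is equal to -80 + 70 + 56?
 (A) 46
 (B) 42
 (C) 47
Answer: A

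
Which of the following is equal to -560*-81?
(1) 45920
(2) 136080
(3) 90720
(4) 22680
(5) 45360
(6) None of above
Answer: 5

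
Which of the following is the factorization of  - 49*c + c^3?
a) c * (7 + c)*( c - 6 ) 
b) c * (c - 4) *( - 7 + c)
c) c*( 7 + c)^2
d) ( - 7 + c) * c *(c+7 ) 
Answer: d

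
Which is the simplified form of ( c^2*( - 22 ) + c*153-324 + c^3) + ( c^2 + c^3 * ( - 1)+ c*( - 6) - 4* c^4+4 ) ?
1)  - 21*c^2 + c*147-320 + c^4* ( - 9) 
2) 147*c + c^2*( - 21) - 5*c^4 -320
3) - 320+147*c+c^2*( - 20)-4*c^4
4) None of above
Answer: 4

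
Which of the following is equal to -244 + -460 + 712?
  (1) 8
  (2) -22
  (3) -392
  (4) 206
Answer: 1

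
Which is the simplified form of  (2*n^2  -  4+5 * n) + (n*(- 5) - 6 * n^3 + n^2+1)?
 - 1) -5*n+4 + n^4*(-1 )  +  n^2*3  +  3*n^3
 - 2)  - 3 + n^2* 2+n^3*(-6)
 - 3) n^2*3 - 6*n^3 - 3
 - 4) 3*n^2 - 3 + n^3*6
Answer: 3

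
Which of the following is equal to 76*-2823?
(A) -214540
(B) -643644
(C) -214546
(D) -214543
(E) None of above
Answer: E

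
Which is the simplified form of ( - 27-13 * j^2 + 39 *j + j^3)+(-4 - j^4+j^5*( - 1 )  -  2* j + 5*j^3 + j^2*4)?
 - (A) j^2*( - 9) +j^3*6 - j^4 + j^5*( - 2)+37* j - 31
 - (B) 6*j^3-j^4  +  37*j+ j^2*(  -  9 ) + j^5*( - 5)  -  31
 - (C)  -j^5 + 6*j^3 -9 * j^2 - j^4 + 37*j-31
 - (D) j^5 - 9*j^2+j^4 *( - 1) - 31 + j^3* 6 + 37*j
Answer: C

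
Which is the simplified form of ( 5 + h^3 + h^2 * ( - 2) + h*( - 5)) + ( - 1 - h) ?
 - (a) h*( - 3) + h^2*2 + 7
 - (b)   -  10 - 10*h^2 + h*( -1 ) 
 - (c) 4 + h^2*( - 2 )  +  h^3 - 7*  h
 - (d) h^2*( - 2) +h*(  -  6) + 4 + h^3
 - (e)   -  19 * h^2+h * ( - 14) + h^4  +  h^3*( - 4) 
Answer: d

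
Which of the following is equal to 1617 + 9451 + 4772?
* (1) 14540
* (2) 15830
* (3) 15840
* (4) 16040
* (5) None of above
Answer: 3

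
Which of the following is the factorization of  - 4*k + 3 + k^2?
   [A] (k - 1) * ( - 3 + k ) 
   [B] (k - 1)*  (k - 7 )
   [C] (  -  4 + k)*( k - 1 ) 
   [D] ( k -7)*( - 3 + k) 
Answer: A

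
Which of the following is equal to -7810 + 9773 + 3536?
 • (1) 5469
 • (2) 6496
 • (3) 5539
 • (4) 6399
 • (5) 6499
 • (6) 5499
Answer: 6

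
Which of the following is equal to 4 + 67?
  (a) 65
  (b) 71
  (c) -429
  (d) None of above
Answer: b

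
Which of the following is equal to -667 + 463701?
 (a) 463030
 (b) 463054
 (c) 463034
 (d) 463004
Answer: c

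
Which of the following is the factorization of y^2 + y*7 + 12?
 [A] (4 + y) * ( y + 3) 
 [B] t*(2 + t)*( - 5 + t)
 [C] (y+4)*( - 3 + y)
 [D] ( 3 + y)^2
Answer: A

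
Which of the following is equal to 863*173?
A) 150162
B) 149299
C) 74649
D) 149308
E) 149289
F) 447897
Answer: B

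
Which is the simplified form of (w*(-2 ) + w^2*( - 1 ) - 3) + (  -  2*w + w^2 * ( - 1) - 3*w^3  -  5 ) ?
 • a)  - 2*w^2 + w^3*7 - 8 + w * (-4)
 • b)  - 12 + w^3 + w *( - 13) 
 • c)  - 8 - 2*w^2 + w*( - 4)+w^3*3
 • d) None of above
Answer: d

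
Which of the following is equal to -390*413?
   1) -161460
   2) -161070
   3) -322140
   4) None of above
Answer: 2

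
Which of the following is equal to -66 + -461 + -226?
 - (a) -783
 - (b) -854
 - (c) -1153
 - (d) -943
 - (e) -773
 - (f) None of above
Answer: f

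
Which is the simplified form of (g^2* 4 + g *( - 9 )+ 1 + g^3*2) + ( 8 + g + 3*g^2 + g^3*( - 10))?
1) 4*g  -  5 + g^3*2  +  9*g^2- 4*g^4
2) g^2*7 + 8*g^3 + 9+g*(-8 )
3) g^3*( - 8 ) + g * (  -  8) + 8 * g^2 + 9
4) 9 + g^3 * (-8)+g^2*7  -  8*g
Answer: 4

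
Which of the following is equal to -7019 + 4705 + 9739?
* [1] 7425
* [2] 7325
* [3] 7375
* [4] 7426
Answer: 1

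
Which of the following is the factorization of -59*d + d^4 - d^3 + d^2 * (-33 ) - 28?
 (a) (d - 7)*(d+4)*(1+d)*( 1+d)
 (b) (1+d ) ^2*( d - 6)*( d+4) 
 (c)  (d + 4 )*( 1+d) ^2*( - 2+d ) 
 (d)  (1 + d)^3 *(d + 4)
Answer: a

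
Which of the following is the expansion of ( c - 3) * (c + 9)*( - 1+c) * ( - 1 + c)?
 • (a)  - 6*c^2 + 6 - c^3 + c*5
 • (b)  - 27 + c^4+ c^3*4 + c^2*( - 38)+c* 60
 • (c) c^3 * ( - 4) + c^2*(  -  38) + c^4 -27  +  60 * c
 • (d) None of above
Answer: b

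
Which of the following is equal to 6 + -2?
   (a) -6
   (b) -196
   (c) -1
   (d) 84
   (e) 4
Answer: e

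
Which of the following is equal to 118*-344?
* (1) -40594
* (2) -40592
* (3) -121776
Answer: 2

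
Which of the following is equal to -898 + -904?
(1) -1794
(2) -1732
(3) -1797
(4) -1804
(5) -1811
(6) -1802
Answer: 6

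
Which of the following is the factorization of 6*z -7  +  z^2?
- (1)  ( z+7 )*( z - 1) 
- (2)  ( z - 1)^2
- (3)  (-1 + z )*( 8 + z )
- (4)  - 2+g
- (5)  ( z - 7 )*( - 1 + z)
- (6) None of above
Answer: 1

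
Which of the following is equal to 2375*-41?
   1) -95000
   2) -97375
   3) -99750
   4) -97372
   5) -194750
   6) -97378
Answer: 2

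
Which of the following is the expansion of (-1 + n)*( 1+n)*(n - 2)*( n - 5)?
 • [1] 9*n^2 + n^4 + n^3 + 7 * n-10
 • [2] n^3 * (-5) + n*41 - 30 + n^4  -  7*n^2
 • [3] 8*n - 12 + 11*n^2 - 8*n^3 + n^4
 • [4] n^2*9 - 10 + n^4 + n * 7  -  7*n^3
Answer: 4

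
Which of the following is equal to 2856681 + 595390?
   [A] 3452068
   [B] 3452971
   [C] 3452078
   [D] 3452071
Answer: D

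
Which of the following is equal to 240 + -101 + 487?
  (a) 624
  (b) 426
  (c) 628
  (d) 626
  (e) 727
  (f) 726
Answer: d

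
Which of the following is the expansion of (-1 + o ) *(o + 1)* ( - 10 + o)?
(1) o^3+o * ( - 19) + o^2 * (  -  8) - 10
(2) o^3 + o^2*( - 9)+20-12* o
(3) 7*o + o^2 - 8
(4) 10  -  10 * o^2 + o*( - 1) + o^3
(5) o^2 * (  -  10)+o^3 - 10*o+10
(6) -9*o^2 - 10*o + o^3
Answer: 4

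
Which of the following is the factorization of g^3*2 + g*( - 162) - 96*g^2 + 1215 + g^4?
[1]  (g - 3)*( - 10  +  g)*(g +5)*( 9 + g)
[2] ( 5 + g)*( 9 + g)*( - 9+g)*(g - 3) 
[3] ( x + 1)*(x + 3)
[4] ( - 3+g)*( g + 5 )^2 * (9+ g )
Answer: 2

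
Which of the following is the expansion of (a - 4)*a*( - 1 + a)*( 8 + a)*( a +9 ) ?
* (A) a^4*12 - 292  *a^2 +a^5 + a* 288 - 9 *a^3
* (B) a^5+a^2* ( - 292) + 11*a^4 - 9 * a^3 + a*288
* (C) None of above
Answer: A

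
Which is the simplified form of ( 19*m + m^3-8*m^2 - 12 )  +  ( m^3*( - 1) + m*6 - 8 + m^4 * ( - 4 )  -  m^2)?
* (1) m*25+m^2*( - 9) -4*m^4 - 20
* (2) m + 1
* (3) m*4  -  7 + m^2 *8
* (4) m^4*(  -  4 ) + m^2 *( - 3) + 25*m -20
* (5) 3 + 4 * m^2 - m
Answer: 1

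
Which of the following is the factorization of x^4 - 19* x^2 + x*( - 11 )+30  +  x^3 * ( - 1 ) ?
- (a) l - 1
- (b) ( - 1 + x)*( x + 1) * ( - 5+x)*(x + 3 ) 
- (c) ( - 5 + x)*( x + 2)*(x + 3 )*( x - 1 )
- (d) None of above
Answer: c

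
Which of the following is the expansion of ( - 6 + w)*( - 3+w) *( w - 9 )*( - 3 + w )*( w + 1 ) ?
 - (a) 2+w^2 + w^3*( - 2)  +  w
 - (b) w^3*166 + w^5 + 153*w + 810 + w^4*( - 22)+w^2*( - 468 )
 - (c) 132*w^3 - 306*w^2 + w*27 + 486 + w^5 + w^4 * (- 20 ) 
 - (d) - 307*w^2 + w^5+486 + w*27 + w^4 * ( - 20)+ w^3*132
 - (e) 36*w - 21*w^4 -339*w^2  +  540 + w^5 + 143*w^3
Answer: c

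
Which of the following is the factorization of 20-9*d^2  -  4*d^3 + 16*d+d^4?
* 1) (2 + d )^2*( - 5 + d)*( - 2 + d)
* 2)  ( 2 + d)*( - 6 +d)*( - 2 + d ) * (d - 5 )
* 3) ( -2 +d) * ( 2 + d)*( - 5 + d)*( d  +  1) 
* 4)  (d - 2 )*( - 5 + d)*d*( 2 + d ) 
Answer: 3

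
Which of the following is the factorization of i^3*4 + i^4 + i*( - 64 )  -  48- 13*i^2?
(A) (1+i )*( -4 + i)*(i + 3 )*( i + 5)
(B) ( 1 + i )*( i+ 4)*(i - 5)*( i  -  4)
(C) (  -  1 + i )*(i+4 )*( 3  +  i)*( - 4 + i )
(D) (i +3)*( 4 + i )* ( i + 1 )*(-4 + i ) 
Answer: D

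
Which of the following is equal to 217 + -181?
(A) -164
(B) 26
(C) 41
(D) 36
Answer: D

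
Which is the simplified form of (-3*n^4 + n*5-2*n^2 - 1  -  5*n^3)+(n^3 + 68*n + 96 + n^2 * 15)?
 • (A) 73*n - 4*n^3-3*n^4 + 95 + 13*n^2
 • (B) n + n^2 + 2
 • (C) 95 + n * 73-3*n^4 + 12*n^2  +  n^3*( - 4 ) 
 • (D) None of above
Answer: A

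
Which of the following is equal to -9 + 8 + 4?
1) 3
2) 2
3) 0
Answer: 1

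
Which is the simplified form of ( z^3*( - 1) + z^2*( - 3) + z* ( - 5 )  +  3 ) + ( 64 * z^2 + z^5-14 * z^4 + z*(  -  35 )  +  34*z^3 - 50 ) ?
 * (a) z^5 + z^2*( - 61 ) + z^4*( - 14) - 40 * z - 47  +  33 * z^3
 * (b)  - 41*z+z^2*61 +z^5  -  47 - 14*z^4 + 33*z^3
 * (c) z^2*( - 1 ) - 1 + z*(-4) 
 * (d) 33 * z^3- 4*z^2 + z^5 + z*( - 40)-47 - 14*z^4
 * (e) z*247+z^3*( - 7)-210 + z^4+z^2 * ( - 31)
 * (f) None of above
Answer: f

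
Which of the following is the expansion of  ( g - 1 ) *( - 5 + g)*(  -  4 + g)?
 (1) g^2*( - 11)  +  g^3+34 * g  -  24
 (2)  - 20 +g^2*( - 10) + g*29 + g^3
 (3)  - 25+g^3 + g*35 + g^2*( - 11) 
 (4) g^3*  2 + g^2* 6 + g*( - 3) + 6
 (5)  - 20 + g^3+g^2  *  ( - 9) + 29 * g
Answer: 2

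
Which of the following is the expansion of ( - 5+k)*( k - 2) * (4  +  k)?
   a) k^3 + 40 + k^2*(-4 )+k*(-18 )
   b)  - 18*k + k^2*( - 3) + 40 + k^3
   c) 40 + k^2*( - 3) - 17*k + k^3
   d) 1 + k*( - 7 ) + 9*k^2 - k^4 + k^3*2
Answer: b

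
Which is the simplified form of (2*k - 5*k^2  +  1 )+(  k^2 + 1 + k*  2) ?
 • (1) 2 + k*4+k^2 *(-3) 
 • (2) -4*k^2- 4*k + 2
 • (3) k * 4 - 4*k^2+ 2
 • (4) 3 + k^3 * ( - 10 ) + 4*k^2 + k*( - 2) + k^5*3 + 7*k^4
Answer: 3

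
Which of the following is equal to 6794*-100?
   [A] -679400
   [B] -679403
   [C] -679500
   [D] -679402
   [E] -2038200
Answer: A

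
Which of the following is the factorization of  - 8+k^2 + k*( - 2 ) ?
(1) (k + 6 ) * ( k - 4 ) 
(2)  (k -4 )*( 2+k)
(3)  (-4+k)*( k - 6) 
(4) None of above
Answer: 2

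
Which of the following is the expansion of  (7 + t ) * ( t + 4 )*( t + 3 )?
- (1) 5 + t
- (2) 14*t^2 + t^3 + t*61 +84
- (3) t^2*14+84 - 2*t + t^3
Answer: 2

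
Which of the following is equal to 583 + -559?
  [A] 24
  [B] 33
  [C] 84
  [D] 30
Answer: A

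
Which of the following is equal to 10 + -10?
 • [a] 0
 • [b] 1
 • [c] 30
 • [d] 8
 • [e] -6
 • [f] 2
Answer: a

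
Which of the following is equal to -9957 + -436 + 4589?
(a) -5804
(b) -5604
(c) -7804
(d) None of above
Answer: a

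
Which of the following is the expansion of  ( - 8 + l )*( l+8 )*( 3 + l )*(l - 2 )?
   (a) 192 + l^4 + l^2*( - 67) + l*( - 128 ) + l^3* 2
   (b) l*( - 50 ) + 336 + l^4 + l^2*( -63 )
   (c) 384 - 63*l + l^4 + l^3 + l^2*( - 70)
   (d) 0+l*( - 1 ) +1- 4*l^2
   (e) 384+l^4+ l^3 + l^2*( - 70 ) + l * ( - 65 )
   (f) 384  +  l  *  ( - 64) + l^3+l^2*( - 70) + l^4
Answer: f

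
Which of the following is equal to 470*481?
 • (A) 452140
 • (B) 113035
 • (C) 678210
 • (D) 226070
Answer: D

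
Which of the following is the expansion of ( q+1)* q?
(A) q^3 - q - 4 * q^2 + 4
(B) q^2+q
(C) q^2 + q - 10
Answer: B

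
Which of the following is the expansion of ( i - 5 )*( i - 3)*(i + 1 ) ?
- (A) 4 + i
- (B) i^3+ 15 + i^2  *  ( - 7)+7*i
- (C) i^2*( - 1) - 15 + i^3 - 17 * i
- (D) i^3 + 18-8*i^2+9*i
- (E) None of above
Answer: B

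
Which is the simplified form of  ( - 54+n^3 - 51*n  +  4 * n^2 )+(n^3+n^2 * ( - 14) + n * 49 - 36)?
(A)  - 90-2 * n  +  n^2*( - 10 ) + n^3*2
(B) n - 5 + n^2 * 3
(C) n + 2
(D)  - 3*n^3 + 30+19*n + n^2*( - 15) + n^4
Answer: A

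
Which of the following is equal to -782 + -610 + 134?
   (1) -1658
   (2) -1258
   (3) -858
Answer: 2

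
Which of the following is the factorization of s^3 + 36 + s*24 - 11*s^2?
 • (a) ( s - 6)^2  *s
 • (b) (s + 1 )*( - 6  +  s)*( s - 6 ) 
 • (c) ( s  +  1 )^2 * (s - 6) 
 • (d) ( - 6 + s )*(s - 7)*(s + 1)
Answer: b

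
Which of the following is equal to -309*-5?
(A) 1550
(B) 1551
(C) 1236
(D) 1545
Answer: D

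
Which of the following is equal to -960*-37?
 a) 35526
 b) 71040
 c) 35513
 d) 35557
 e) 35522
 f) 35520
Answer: f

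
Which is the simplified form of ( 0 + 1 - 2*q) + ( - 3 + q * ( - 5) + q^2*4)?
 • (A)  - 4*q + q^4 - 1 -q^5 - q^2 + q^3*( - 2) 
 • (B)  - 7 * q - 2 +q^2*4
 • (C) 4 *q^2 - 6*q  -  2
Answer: B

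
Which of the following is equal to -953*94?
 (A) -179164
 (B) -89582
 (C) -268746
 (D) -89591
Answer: B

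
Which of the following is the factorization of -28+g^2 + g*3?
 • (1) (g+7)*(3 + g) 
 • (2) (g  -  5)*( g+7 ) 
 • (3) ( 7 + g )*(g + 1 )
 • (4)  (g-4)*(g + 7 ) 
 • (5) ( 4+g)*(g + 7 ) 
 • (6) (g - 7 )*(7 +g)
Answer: 4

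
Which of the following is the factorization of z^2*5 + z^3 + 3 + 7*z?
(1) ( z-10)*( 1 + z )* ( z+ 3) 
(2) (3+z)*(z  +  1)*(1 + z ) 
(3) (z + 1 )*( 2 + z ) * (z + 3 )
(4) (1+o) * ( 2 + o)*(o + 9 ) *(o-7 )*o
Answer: 2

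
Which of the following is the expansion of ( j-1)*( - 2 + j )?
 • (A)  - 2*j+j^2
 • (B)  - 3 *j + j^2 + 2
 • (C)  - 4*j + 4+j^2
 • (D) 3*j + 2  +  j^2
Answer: B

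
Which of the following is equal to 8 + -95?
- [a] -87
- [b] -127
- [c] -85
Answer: a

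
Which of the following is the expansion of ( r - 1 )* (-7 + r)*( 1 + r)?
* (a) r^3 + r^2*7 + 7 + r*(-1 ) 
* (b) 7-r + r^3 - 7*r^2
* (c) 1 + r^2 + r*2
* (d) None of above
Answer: b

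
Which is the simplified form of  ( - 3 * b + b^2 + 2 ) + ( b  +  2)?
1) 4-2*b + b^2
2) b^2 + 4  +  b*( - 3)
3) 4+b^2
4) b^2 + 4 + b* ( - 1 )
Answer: 1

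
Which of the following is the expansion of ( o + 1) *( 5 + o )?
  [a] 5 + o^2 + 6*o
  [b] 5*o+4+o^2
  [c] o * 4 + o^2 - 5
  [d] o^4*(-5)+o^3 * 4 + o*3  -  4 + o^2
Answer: a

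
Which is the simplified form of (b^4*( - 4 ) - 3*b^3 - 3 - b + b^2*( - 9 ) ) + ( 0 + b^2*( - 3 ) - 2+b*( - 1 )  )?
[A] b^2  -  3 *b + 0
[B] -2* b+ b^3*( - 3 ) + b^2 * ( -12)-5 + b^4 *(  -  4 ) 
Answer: B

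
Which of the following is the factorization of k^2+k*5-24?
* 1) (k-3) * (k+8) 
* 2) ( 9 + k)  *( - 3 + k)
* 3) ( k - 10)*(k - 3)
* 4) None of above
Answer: 1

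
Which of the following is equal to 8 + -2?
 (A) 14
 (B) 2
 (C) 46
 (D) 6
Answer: D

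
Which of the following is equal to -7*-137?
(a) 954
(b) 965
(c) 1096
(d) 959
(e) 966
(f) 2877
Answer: d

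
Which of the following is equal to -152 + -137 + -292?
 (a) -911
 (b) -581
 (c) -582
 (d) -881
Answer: b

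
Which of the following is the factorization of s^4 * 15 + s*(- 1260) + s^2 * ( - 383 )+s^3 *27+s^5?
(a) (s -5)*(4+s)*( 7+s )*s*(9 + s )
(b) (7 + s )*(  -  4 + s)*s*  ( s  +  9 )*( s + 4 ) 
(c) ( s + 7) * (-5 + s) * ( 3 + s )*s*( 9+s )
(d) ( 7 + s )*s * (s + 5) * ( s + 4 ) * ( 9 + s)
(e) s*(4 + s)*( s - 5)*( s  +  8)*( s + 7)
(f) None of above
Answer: a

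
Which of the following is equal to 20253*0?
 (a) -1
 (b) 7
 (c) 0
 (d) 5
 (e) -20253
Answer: c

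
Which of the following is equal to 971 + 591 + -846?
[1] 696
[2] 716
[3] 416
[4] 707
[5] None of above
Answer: 2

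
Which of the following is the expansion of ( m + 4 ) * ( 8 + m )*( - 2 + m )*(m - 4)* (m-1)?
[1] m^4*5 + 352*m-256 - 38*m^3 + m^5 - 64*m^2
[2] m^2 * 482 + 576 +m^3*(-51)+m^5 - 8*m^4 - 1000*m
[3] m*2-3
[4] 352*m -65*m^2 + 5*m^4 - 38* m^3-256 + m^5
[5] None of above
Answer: 1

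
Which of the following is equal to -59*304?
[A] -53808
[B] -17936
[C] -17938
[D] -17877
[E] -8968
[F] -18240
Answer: B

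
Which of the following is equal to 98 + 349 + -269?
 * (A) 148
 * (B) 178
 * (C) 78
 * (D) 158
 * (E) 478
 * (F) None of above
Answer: B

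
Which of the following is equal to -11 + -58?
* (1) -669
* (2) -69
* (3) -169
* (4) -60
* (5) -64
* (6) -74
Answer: 2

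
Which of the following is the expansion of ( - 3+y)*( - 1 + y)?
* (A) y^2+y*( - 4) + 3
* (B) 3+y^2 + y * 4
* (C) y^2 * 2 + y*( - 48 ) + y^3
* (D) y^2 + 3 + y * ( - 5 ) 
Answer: A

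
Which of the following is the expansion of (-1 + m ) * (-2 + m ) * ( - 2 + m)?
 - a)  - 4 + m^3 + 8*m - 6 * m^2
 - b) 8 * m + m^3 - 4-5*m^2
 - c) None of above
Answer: b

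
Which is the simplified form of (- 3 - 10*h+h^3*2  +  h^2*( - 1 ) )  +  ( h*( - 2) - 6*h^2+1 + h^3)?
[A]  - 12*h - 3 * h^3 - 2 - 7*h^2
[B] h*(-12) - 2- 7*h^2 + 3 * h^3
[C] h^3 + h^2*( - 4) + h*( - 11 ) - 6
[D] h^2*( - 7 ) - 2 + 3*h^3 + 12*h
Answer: B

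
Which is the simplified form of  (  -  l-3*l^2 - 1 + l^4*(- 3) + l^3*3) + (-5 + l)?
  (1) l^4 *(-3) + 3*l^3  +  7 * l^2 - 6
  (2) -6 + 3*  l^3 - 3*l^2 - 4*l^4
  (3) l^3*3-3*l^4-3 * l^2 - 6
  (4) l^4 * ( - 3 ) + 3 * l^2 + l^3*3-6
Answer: 3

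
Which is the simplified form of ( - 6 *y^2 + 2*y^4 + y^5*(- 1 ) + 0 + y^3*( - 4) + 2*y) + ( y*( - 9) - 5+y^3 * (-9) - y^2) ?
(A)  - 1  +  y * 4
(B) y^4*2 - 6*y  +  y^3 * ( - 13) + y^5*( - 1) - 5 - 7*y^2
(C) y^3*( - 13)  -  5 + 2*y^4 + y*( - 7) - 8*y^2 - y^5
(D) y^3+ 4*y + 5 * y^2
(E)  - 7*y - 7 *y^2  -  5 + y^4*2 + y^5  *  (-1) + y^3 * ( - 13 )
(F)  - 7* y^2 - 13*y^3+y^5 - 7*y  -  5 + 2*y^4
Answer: E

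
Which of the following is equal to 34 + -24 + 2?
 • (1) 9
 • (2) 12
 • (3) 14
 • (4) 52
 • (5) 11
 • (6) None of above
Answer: 2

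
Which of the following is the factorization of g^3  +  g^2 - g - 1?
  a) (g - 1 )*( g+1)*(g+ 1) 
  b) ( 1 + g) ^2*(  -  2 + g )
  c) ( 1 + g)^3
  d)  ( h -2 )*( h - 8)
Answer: a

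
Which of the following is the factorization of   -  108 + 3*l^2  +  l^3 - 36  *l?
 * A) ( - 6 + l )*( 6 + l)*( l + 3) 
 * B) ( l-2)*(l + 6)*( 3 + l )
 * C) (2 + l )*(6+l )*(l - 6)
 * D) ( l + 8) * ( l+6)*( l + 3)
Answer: A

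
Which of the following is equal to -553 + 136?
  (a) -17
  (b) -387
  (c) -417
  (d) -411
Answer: c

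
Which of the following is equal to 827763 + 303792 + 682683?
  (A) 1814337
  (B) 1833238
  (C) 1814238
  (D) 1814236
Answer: C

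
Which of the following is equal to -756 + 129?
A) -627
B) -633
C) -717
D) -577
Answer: A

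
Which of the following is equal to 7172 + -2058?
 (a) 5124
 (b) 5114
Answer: b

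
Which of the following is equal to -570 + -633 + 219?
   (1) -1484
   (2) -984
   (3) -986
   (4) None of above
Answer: 2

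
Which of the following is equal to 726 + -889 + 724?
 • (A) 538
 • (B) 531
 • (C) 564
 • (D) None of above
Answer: D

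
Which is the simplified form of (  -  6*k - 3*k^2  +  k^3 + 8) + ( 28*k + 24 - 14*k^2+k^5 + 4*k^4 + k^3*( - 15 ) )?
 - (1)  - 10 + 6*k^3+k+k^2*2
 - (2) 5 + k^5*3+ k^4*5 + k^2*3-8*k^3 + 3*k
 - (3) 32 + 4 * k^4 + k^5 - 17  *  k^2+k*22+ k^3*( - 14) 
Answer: 3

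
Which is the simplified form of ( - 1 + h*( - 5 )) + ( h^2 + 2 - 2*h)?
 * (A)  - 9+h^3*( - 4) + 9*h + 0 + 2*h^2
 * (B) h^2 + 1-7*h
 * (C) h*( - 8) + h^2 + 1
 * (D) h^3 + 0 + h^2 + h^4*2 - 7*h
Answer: B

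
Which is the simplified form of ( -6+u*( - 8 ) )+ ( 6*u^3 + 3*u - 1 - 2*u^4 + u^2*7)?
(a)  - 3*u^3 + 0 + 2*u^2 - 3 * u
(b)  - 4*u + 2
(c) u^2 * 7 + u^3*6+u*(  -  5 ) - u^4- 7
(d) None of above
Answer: d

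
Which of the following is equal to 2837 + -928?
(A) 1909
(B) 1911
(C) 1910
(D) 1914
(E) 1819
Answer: A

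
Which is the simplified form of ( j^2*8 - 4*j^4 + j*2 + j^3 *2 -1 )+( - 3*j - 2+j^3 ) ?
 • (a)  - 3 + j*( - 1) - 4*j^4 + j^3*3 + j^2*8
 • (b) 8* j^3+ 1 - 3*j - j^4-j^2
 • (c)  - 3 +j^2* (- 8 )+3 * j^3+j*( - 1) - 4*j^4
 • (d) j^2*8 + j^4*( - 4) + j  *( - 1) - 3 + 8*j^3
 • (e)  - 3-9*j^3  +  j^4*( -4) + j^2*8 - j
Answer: a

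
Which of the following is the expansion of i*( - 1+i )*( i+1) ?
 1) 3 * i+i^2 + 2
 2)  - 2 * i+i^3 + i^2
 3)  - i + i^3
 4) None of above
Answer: 3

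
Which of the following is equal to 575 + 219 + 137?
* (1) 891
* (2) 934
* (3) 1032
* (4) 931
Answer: 4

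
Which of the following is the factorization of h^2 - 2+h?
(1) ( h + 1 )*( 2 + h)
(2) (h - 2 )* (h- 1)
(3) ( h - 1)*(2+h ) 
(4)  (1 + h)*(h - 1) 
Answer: 3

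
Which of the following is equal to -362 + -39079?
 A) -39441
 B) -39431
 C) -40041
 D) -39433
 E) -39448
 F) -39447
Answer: A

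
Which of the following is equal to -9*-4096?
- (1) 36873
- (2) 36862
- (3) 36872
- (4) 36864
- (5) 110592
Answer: 4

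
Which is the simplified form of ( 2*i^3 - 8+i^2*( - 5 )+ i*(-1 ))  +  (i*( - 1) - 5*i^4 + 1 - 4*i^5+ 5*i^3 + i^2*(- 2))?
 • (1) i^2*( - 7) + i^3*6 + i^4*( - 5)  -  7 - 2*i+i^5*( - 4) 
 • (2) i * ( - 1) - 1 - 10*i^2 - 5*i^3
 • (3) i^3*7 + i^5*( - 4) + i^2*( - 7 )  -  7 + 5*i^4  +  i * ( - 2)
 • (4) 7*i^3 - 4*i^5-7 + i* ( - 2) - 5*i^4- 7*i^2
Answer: 4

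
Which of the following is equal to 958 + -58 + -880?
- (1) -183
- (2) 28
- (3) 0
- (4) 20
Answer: 4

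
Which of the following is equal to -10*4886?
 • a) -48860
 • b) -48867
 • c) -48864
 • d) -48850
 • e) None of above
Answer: a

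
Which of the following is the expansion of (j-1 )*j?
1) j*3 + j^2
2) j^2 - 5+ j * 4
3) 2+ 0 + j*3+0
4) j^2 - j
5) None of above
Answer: 4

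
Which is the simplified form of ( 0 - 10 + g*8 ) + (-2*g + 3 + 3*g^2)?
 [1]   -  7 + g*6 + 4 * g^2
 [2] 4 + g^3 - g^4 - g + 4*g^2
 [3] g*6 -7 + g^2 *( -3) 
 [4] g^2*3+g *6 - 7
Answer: 4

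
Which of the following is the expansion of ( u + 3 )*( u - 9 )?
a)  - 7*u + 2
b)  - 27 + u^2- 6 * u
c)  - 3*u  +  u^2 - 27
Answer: b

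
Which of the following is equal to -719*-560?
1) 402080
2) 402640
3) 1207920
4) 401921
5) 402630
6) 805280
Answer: 2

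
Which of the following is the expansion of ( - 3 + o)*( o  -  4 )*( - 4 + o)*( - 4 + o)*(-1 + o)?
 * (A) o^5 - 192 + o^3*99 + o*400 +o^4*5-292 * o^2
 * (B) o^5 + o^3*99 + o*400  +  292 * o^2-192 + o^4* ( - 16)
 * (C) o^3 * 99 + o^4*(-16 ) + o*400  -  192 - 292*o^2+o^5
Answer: C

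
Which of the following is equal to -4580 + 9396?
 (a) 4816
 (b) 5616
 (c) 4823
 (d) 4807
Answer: a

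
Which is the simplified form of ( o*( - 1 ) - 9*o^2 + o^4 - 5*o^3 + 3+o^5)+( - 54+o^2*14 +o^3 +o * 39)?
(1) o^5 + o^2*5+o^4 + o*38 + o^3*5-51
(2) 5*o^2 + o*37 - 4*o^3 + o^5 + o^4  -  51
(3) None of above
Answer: 3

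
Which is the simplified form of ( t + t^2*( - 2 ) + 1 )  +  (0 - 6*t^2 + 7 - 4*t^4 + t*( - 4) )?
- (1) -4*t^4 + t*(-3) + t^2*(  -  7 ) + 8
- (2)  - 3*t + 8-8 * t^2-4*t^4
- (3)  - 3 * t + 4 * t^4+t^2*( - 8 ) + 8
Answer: 2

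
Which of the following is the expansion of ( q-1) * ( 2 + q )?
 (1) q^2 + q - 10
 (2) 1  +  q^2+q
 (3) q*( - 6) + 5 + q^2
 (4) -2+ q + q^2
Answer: 4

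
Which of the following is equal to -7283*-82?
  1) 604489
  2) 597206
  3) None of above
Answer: 2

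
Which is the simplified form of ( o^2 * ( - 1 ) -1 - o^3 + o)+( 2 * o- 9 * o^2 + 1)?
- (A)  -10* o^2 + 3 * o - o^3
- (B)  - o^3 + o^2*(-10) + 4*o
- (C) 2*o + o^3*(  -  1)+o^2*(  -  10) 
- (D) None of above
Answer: A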